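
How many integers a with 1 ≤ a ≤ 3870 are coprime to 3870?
The number of a ∈ {1, ..., 3870} with gcd(a, 3870) = 1 is by definition Euler's totient φ(3870). φ is multiplicative, with φ(p^e) = p^e − p^(e−1). Factorise 3870 = 2 · 3^2 · 5 · 43. Then
  φ(3870) = (2 − 1) · (3^2 − 3^1) · (5 − 1) · (43 − 1) = 1 · 6 · 4 · 42 = 1008.
So there are 1008 such integers.

Final answer: 1008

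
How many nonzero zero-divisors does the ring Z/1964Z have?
Z/1964Z has 983 nonzero zero-divisors

In Z/1964Z each nonzero element is either a unit (gcd with 1964 is 1) or a zero-divisor (gcd > 1). The number of units is φ(1964): factorise 1964 = 2^2 · 491, so φ(1964) = (2^2 − 2^1) · (491 − 1) = 2 · 490 = 980. The nonzero elements number 1964 − 1 = 1963. Hence the nonzero zero-divisors number 1963 − 980 = 983.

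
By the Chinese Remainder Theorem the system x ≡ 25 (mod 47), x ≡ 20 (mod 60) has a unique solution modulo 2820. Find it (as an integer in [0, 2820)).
The moduli 47, 60 are pairwise coprime, so by the CRT there is a unique solution mod 47·60 = 2820.
Solve by successive substitution. Start with x ≡ 25 (mod 47).
  Combine with x ≡ 20 (mod 60): write x = 25 + 47·t and require 25 + 47·t ≡ 20 (mod 60), i.e. 47·t ≡ 20 − 25 ≡ 55 (mod 60). Since 47^(−1) ≡ 23 (mod 60), t ≡ 23·55 ≡ 5 (mod 60). So x ≡ 25 + 47·5 = 260 (mod 2820).
Unique solution in [0, 2820): x = 260.

Final answer: x ≡ 260 (mod 2820); the representative in [0, 2820) is 260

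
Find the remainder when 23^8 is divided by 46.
23

Use repeated squaring. Binary(8) = 1000. Walk through the bits of the exponent 8 left-to-right: at each bit after the leading one, square the running value, then multiply by 23 if the bit is 1 (always reducing mod 46):
  bit 1 = 1 (leading): start with 23.
  bit 2 = 0: square 23^2 = 529 ≡ 23 (mod 46).
  bit 3 = 0: square 23^2 = 529 ≡ 23 (mod 46).
  bit 4 = 0: square 23^2 = 529 ≡ 23 (mod 46).
Final value: 23^8 ≡ 23 (mod 46).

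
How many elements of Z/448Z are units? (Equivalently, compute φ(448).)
An element a ∈ Z/448Z is a unit iff gcd(a, 448) = 1, so the number of units is φ(448). φ is multiplicative, with φ(p^e) = p^e − p^(e−1). Factorise 448 = 2^6 · 7. Then
  φ(448) = (2^6 − 2^5) · (7 − 1) = 32 · 6 = 192.

Final answer: Z/448Z has φ(448) = 192 units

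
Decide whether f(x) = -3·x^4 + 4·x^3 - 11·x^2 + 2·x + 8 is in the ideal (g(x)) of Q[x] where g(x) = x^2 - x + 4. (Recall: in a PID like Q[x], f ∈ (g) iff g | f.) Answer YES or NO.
YES

In Q[x] the ideal (g) consists of all multiples of g, so f ∈ (g) iff g | f, i.e. iff the remainder of f on division by g is 0. Divide f by g (g is monic, so eliminate the leading term of the running remainder at each step):
  leading term -3·x^4: subtract (-3·x^2)·g(x) = -3·x^4 + 3·x^3 - 12·x^2, leaving x^3 + x^2 + 2·x + 8
  leading term x^3: subtract (x)·g(x) = x^3 - x^2 + 4·x, leaving 2·x^2 - 2·x + 8
  leading term 2·x^2: subtract (2)·g(x) = 2·x^2 - 2·x + 8, leaving 0
The remainder is 0, so f(x) = g(x) · h(x) with h(x) = -3·x^2 + x + 2. Hence g | f, i.e. f ∈ (g).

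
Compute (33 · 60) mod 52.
4

Reduce the factors first: 60 ≡ 8 (mod 52), so 33 · 60 ≡ 33 · 8 (mod 52). 33 · 8 = 264. Dividing by 52: 264 = 5·52 + 4. So (33 · 60) mod 52 = 4.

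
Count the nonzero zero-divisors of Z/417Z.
Z/417Z has 140 nonzero zero-divisors

In Z/417Z each nonzero element is either a unit (gcd with 417 is 1) or a zero-divisor (gcd > 1). The number of units is φ(417): factorise 417 = 3 · 139, so φ(417) = (3 − 1) · (139 − 1) = 2 · 138 = 276. The nonzero elements number 417 − 1 = 416. Hence the nonzero zero-divisors number 416 − 276 = 140.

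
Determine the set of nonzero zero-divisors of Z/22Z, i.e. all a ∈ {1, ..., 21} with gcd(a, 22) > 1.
nonzero zero-divisors of Z/22Z = {2, 4, 6, 8, 10, 11, 12, 14, 16, 18, 20}

An element a ∈ Z/22Z (with a ≠ 0) is a zero-divisor iff gcd(a, 22) > 1 (because a is a unit precisely when gcd(a, n) = 1, and in Z/nZ every nonzero, non-unit element is a zero-divisor). Scan a = 1, ..., 21 and keep those with gcd(a, 22) > 1:
  gcd(2, 22) = 2, gcd(4, 22) = 2, gcd(6, 22) = 2, gcd(8, 22) = 2, gcd(10, 22) = 2, gcd(11, 22) = 11, gcd(12, 22) = 2, gcd(14, 22) = 2, gcd(16, 22) = 2, gcd(18, 22) = 2, gcd(20, 22) = 2.
All other a ∈ {1, ..., 21} have gcd(a, 22) = 1 and are units. So the nonzero zero-divisors are exactly the 11 values of a appearing in this scan.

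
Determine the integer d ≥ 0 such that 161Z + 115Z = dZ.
(161, 115) = (23); d = 23

In the PID Z, (a, b) is generated by gcd(a, b). Compute gcd(161, 115) with the extended Euclidean algorithm, tracking rows (r, s, t) with s·161 + t·115 = r:
  row A: (161, 1, 0)   [1·161 + 0·115 = 161]
  row B: (115, 0, 1)   [0·161 + 1·115 = 115]
  161 = 1·115 + 46   → row C = row A − 1·row B = (46, 1, −1)   [check: 1·161 − 1·115 = 46]
  115 = 2·46 + 23   → row D = row B − 2·row C = (23, −2, 3)   [check: −2·161 + 3·115 = 23]
  46 = 2·23 + 0   → remainder 0, stop. gcd = 23 (last nonzero row D).
So gcd(161, 115) = 23, with Bézout identity −2·161 + 3·115 = 23. Containment (⊇): the Bézout identity exhibits 23 as an element of (161, 115), giving (23) ⊆ (161, 115). Containment (⊆): since 23 | 161 and 23 | 115 (161 = 23·7, 115 = 23·5), every Z-linear combination of 161 and 115 is divisible by 23, so (161, 115) ⊆ (23). Therefore (161, 115) = (23), d = 23.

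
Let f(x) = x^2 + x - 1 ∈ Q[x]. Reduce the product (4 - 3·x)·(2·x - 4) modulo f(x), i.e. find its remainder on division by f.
a · b ≡ 26·x - 22 (mod f(x))

First multiply in Q[x] without reducing: a · b = -6·x^2 + 20·x - 16. Now divide by f(x) = x^2 + x - 1, eliminating the leading term at each step:
  leading term -6·x^2: subtract (-6)·f(x) = -6·x^2 - 6·x + 6, leaving 26·x - 22
The degree is now < 2, so this is the remainder. Hence a · b ≡ 26·x - 22 in Q[x]/(f).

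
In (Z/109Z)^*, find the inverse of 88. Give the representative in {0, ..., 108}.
88^(−1) ≡ 83 (mod 109)

Apply the extended Euclidean algorithm to (109, 88), tracking rows (r, s, t) with s·109 + t·88 = r. Each division r_prev = q·r_cur + r_new produces the new row as (previous row) − q·(current row):
  row A: (109, 1, 0)   [1·109 + 0·88 = 109]
  row B: (88, 0, 1)   [0·109 + 1·88 = 88]
  109 = 1·88 + 21   → row C = row A − 1·row B = (21, 1, −1)   [check: 1·109 − 1·88 = 21]
  88 = 4·21 + 4   → row D = row B − 4·row C = (4, −4, 5)   [check: −4·109 + 5·88 = 4]
  21 = 5·4 + 1   → row E = row C − 5·row D = (1, 21, −26)   [check: 21·109 − 26·88 = 1]
  4 = 4·1 + 0   → remainder 0, stop. gcd = 1 (last nonzero row E).
The gcd is 1, so 88 is invertible mod 109. The last nonzero row gives 21·109 − 26·88 = 1, so t = −26. So 88^(−1) ≡ −26 ≡ 83 (mod 109). Verify: 88 · 83 = 7304 ≡ 1 (mod 109). ✓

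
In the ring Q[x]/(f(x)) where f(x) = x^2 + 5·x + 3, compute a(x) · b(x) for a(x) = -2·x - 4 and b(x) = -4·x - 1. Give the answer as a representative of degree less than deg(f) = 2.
a · b ≡ -22·x - 20 (mod f(x))

First multiply in Q[x] without reducing: a · b = 8·x^2 + 18·x + 4. Now divide by f(x) = x^2 + 5·x + 3, eliminating the leading term at each step:
  leading term 8·x^2: subtract (8)·f(x) = 8·x^2 + 40·x + 24, leaving -22·x - 20
The degree is now < 2, so this is the remainder. Hence a · b ≡ -22·x - 20 in Q[x]/(f).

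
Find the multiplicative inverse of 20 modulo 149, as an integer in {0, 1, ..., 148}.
20^(−1) ≡ 82 (mod 149)

Apply the extended Euclidean algorithm to (149, 20), tracking rows (r, s, t) with s·149 + t·20 = r. Each division r_prev = q·r_cur + r_new produces the new row as (previous row) − q·(current row):
  row A: (149, 1, 0)   [1·149 + 0·20 = 149]
  row B: (20, 0, 1)   [0·149 + 1·20 = 20]
  149 = 7·20 + 9   → row C = row A − 7·row B = (9, 1, −7)   [check: 1·149 − 7·20 = 9]
  20 = 2·9 + 2   → row D = row B − 2·row C = (2, −2, 15)   [check: −2·149 + 15·20 = 2]
  9 = 4·2 + 1   → row E = row C − 4·row D = (1, 9, −67)   [check: 9·149 − 67·20 = 1]
  2 = 2·1 + 0   → remainder 0, stop. gcd = 1 (last nonzero row E).
The gcd is 1, so 20 is invertible mod 149. The last nonzero row gives 9·149 − 67·20 = 1, so t = −67. So 20^(−1) ≡ −67 ≡ 82 (mod 149). Verify: 20 · 82 = 1640 ≡ 1 (mod 149). ✓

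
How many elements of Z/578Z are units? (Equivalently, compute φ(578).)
Z/578Z has φ(578) = 272 units

An element a ∈ Z/578Z is a unit iff gcd(a, 578) = 1, so the number of units is φ(578). φ is multiplicative, with φ(p^e) = p^e − p^(e−1). Factorise 578 = 2 · 17^2. Then
  φ(578) = (2 − 1) · (17^2 − 17^1) = 1 · 272 = 272.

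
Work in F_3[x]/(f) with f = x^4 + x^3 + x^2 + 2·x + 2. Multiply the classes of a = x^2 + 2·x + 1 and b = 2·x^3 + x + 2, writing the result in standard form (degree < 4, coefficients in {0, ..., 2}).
a · b ≡ 2·x^3 + x^2 + 1 (mod f(x))

Multiply as integer polynomials: a · b = 2·x^5 + 4·x^4 + 3·x^3 + 4·x^2 + 5·x + 2. Reducing coefficients mod 3: a · b ≡ 2·x^5 + x^4 + x^2 + 2·x + 2. Now divide by f(x) = x^4 + x^3 + x^2 + 2·x + 2 in F_3[x], eliminating the leading term at each step:
  leading term 2·x^5: subtract (2·x)·f(x) = 2·x^5 + 2·x^4 + 2·x^3 + x^2 + x, leaving 2·x^4 + x^3 + x + 2 (coefficients mod 3)
  leading term 2·x^4: subtract (2)·f(x) = 2·x^4 + 2·x^3 + 2·x^2 + x + 1, leaving 2·x^3 + x^2 + 1 (coefficients mod 3)
The degree is now < 4, so this is the remainder. Hence a · b ≡ 2·x^3 + x^2 + 1 in F_3[x]/(f).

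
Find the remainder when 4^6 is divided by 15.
1

Use repeated squaring. Binary(6) = 110. Walk through the bits of the exponent 6 left-to-right: at each bit after the leading one, square the running value, then multiply by 4 if the bit is 1 (always reducing mod 15):
  bit 1 = 1 (leading): start with 4.
  bit 2 = 1: square 4^2 = 16 ≡ 1; bit is 1, so multiply 1·4 = 4 (mod 15).
  bit 3 = 0: square 4^2 = 16 ≡ 1 (mod 15).
Final value: 4^6 ≡ 1 (mod 15).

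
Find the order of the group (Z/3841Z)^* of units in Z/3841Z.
|(Z/3841Z)^*| = 3652

(Z/3841Z)^* consists of the classes a with gcd(a, 3841) = 1, so its order is φ(3841). φ is multiplicative, with φ(p^e) = p^e − p^(e−1). Factorise 3841 = 23 · 167. Then
  φ(3841) = (23 − 1) · (167 − 1) = 22 · 166 = 3652.
Thus |(Z/3841Z)^*| = 3652.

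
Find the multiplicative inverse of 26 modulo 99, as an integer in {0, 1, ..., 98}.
26^(−1) ≡ 80 (mod 99)

Apply the extended Euclidean algorithm to (99, 26), tracking rows (r, s, t) with s·99 + t·26 = r. Each division r_prev = q·r_cur + r_new produces the new row as (previous row) − q·(current row):
  row A: (99, 1, 0)   [1·99 + 0·26 = 99]
  row B: (26, 0, 1)   [0·99 + 1·26 = 26]
  99 = 3·26 + 21   → row C = row A − 3·row B = (21, 1, −3)   [check: 1·99 − 3·26 = 21]
  26 = 1·21 + 5   → row D = row B − 1·row C = (5, −1, 4)   [check: −1·99 + 4·26 = 5]
  21 = 4·5 + 1   → row E = row C − 4·row D = (1, 5, −19)   [check: 5·99 − 19·26 = 1]
  5 = 5·1 + 0   → remainder 0, stop. gcd = 1 (last nonzero row E).
The gcd is 1, so 26 is invertible mod 99. The last nonzero row gives 5·99 − 19·26 = 1, so t = −19. So 26^(−1) ≡ −19 ≡ 80 (mod 99). Verify: 26 · 80 = 2080 ≡ 1 (mod 99). ✓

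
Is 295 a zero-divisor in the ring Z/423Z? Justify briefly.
gcd(295, 423) = 1, so 295 is a unit in Z/423Z (it has a multiplicative inverse). A unit cannot be a zero-divisor: if 295·b ≡ 0 then multiplying both sides by 295^(−1) gives b ≡ 0. So 295 is not a zero-divisor.

Final answer: NO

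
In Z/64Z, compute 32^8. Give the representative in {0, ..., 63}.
Use repeated squaring. Binary(8) = 1000. Walk through the bits of the exponent 8 left-to-right: at each bit after the leading one, square the running value, then multiply by 32 if the bit is 1 (always reducing mod 64):
  bit 1 = 1 (leading): start with 32.
  bit 2 = 0: square 32^2 = 1024 ≡ 0 (mod 64).
  bit 3 = 0: square 0^2 = 0 (mod 64).
  bit 4 = 0: square 0^2 = 0 (mod 64).
Final value: 32^8 ≡ 0 (mod 64).

Final answer: 0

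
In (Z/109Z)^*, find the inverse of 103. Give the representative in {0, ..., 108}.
103^(−1) ≡ 18 (mod 109)

Apply the extended Euclidean algorithm to (109, 103), tracking rows (r, s, t) with s·109 + t·103 = r. Each division r_prev = q·r_cur + r_new produces the new row as (previous row) − q·(current row):
  row A: (109, 1, 0)   [1·109 + 0·103 = 109]
  row B: (103, 0, 1)   [0·109 + 1·103 = 103]
  109 = 1·103 + 6   → row C = row A − 1·row B = (6, 1, −1)   [check: 1·109 − 1·103 = 6]
  103 = 17·6 + 1   → row D = row B − 17·row C = (1, −17, 18)   [check: −17·109 + 18·103 = 1]
  6 = 6·1 + 0   → remainder 0, stop. gcd = 1 (last nonzero row D).
The gcd is 1, so 103 is invertible mod 109. The last nonzero row gives −17·109 + 18·103 = 1, so t = 18. So 103^(−1) ≡ 18 (mod 109). Verify: 103 · 18 = 1854 ≡ 1 (mod 109). ✓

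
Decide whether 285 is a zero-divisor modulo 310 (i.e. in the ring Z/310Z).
gcd(285, 310) = 5 > 1, so 285 is not a unit in Z/310Z. In Z/nZ every nonzero non-unit is a zero-divisor: explicitly, take b = 310/gcd = 62 ≠ 0 (mod 310); then 285·62 = 17670 = 57·310, i.e. 285·62 ≡ 0 (mod 310). So 285 is a zero-divisor.

Final answer: YES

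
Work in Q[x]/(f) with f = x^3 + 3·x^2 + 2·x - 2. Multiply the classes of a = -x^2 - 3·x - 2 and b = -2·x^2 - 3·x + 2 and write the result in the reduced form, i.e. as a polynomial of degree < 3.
a · b ≡ -2·x^2 - 2·x + 2 (mod f(x))

First multiply in Q[x] without reducing: a · b = 2·x^4 + 9·x^3 + 11·x^2 - 4. Now divide by f(x) = x^3 + 3·x^2 + 2·x - 2, eliminating the leading term at each step:
  leading term 2·x^4: subtract (2·x)·f(x) = 2·x^4 + 6·x^3 + 4·x^2 - 4·x, leaving 3·x^3 + 7·x^2 + 4·x - 4
  leading term 3·x^3: subtract (3)·f(x) = 3·x^3 + 9·x^2 + 6·x - 6, leaving -2·x^2 - 2·x + 2
The degree is now < 3, so this is the remainder. Hence a · b ≡ -2·x^2 - 2·x + 2 in Q[x]/(f).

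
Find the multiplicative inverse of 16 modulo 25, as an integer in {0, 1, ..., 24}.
16^(−1) ≡ 11 (mod 25)

Apply the extended Euclidean algorithm to (25, 16), tracking rows (r, s, t) with s·25 + t·16 = r. Each division r_prev = q·r_cur + r_new produces the new row as (previous row) − q·(current row):
  row A: (25, 1, 0)   [1·25 + 0·16 = 25]
  row B: (16, 0, 1)   [0·25 + 1·16 = 16]
  25 = 1·16 + 9   → row C = row A − 1·row B = (9, 1, −1)   [check: 1·25 − 1·16 = 9]
  16 = 1·9 + 7   → row D = row B − 1·row C = (7, −1, 2)   [check: −1·25 + 2·16 = 7]
  9 = 1·7 + 2   → row E = row C − 1·row D = (2, 2, −3)   [check: 2·25 − 3·16 = 2]
  7 = 3·2 + 1   → row F = row D − 3·row E = (1, −7, 11)   [check: −7·25 + 11·16 = 1]
  2 = 2·1 + 0   → remainder 0, stop. gcd = 1 (last nonzero row F).
The gcd is 1, so 16 is invertible mod 25. The last nonzero row gives −7·25 + 11·16 = 1, so t = 11. So 16^(−1) ≡ 11 (mod 25). Verify: 16 · 11 = 176 ≡ 1 (mod 25). ✓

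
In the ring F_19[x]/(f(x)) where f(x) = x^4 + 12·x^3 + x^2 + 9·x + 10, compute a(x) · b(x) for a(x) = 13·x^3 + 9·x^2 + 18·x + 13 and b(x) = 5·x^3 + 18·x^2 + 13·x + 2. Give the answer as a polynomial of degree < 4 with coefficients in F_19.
a · b ≡ 13·x^3 + 10·x^2 + x + 15 (mod f(x))

Multiply as integer polynomials: a · b = 65·x^6 + 279·x^5 + 421·x^4 + 532·x^3 + 486·x^2 + 205·x + 26. Reducing coefficients mod 19: a · b ≡ 8·x^6 + 13·x^5 + 3·x^4 + 11·x^2 + 15·x + 7. Now divide by f(x) = x^4 + 12·x^3 + x^2 + 9·x + 10 in F_19[x], eliminating the leading term at each step:
  leading term 8·x^6: subtract (8·x^2)·f(x) = 8·x^6 + x^5 + 8·x^4 + 15·x^3 + 4·x^2, leaving 12·x^5 + 14·x^4 + 4·x^3 + 7·x^2 + 15·x + 7 (coefficients mod 19)
  leading term 12·x^5: subtract (12·x)·f(x) = 12·x^5 + 11·x^4 + 12·x^3 + 13·x^2 + 6·x, leaving 3·x^4 + 11·x^3 + 13·x^2 + 9·x + 7 (coefficients mod 19)
  leading term 3·x^4: subtract (3)·f(x) = 3·x^4 + 17·x^3 + 3·x^2 + 8·x + 11, leaving 13·x^3 + 10·x^2 + x + 15 (coefficients mod 19)
The degree is now < 4, so this is the remainder. Hence a · b ≡ 13·x^3 + 10·x^2 + x + 15 in F_19[x]/(f).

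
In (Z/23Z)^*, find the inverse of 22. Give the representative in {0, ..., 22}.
22^(−1) ≡ 22 (mod 23)

Apply the extended Euclidean algorithm to (23, 22), tracking rows (r, s, t) with s·23 + t·22 = r. Each division r_prev = q·r_cur + r_new produces the new row as (previous row) − q·(current row):
  row A: (23, 1, 0)   [1·23 + 0·22 = 23]
  row B: (22, 0, 1)   [0·23 + 1·22 = 22]
  23 = 1·22 + 1   → row C = row A − 1·row B = (1, 1, −1)   [check: 1·23 − 1·22 = 1]
  22 = 22·1 + 0   → remainder 0, stop. gcd = 1 (last nonzero row C).
The gcd is 1, so 22 is invertible mod 23. The last nonzero row gives 1·23 − 1·22 = 1, so t = −1. So 22^(−1) ≡ −1 ≡ 22 (mod 23). Verify: 22 · 22 = 484 ≡ 1 (mod 23). ✓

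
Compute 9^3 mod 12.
9

Use repeated squaring. Binary(3) = 11. Walk through the bits of the exponent 3 left-to-right: at each bit after the leading one, square the running value, then multiply by 9 if the bit is 1 (always reducing mod 12):
  bit 1 = 1 (leading): start with 9.
  bit 2 = 1: square 9^2 = 81 ≡ 9; bit is 1, so multiply 9·9 = 81 ≡ 9 (mod 12).
Final value: 9^3 ≡ 9 (mod 12).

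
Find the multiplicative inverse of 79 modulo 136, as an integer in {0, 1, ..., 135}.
79^(−1) ≡ 31 (mod 136)

Apply the extended Euclidean algorithm to (136, 79), tracking rows (r, s, t) with s·136 + t·79 = r. Each division r_prev = q·r_cur + r_new produces the new row as (previous row) − q·(current row):
  row A: (136, 1, 0)   [1·136 + 0·79 = 136]
  row B: (79, 0, 1)   [0·136 + 1·79 = 79]
  136 = 1·79 + 57   → row C = row A − 1·row B = (57, 1, −1)   [check: 1·136 − 1·79 = 57]
  79 = 1·57 + 22   → row D = row B − 1·row C = (22, −1, 2)   [check: −1·136 + 2·79 = 22]
  57 = 2·22 + 13   → row E = row C − 2·row D = (13, 3, −5)   [check: 3·136 − 5·79 = 13]
  22 = 1·13 + 9   → row F = row D − 1·row E = (9, −4, 7)   [check: −4·136 + 7·79 = 9]
  13 = 1·9 + 4   → row G = row E − 1·row F = (4, 7, −12)   [check: 7·136 − 12·79 = 4]
  9 = 2·4 + 1   → row H = row F − 2·row G = (1, −18, 31)   [check: −18·136 + 31·79 = 1]
  4 = 4·1 + 0   → remainder 0, stop. gcd = 1 (last nonzero row H).
The gcd is 1, so 79 is invertible mod 136. The last nonzero row gives −18·136 + 31·79 = 1, so t = 31. So 79^(−1) ≡ 31 (mod 136). Verify: 79 · 31 = 2449 ≡ 1 (mod 136). ✓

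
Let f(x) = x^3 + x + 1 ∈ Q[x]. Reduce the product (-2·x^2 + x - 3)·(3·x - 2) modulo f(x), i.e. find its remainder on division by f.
First multiply in Q[x] without reducing: a · b = -6·x^3 + 7·x^2 - 11·x + 6. Now divide by f(x) = x^3 + x + 1, eliminating the leading term at each step:
  leading term -6·x^3: subtract (-6)·f(x) = -6·x^3 - 6·x - 6, leaving 7·x^2 - 5·x + 12
The degree is now < 3, so this is the remainder. Hence a · b ≡ 7·x^2 - 5·x + 12 in Q[x]/(f).

Final answer: a · b ≡ 7·x^2 - 5·x + 12 (mod f(x))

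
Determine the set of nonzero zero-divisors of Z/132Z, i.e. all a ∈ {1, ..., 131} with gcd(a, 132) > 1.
nonzero zero-divisors of Z/132Z = {2, 3, 4, 6, 8, 9, 10, 11, 12, 14, 15, 16, 18, 20, 21, 22, 24, 26, 27, 28, 30, 32, 33, 34, 36, 38, 39, 40, 42, 44, 45, 46, 48, 50, 51, 52, 54, 55, 56, 57, 58, 60, 62, 63, 64, 66, 68, 69, 70, 72, 74, 75, 76, 77, 78, 80, 81, 82, 84, 86, 87, 88, 90, 92, 93, 94, 96, 98, 99, 100, 102, 104, 105, 106, 108, 110, 111, 112, 114, 116, 117, 118, 120, 121, 122, 123, 124, 126, 128, 129, 130}

An element a ∈ Z/132Z (with a ≠ 0) is a zero-divisor iff gcd(a, 132) > 1 (because a is a unit precisely when gcd(a, n) = 1, and in Z/nZ every nonzero, non-unit element is a zero-divisor). Scan a = 1, ..., 131 and keep those with gcd(a, 132) > 1:
  gcd(2, 132) = 2, gcd(3, 132) = 3, gcd(4, 132) = 4, gcd(6, 132) = 6, gcd(8, 132) = 4, gcd(9, 132) = 3, gcd(10, 132) = 2, gcd(11, 132) = 11, gcd(12, 132) = 12, gcd(14, 132) = 2, gcd(15, 132) = 3, gcd(16, 132) = 4, gcd(18, 132) = 6, gcd(20, 132) = 4, gcd(21, 132) = 3, gcd(22, 132) = 22, gcd(24, 132) = 12, gcd(26, 132) = 2, gcd(27, 132) = 3, gcd(28, 132) = 4, gcd(30, 132) = 6, gcd(32, 132) = 4, gcd(33, 132) = 33, gcd(34, 132) = 2, gcd(36, 132) = 12, gcd(38, 132) = 2, gcd(39, 132) = 3, gcd(40, 132) = 4, gcd(42, 132) = 6, gcd(44, 132) = 44, gcd(45, 132) = 3, gcd(46, 132) = 2, gcd(48, 132) = 12, gcd(50, 132) = 2, gcd(51, 132) = 3, gcd(52, 132) = 4, gcd(54, 132) = 6, gcd(55, 132) = 11, gcd(56, 132) = 4, gcd(57, 132) = 3, gcd(58, 132) = 2, gcd(60, 132) = 12, gcd(62, 132) = 2, gcd(63, 132) = 3, gcd(64, 132) = 4, gcd(66, 132) = 66, gcd(68, 132) = 4, gcd(69, 132) = 3, gcd(70, 132) = 2, gcd(72, 132) = 12, gcd(74, 132) = 2, gcd(75, 132) = 3, gcd(76, 132) = 4, gcd(77, 132) = 11, gcd(78, 132) = 6, gcd(80, 132) = 4, gcd(81, 132) = 3, gcd(82, 132) = 2, gcd(84, 132) = 12, gcd(86, 132) = 2, gcd(87, 132) = 3, gcd(88, 132) = 44, gcd(90, 132) = 6, gcd(92, 132) = 4, gcd(93, 132) = 3, gcd(94, 132) = 2, gcd(96, 132) = 12, gcd(98, 132) = 2, gcd(99, 132) = 33, gcd(100, 132) = 4, gcd(102, 132) = 6, gcd(104, 132) = 4, gcd(105, 132) = 3, gcd(106, 132) = 2, gcd(108, 132) = 12, gcd(110, 132) = 22, gcd(111, 132) = 3, gcd(112, 132) = 4, gcd(114, 132) = 6, gcd(116, 132) = 4, gcd(117, 132) = 3, gcd(118, 132) = 2, gcd(120, 132) = 12, gcd(121, 132) = 11, gcd(122, 132) = 2, gcd(123, 132) = 3, gcd(124, 132) = 4, gcd(126, 132) = 6, gcd(128, 132) = 4, gcd(129, 132) = 3, gcd(130, 132) = 2.
All other a ∈ {1, ..., 131} have gcd(a, 132) = 1 and are units. So the nonzero zero-divisors are exactly the 91 values of a appearing in this scan.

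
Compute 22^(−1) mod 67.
22^(−1) ≡ 64 (mod 67)

Apply the extended Euclidean algorithm to (67, 22), tracking rows (r, s, t) with s·67 + t·22 = r. Each division r_prev = q·r_cur + r_new produces the new row as (previous row) − q·(current row):
  row A: (67, 1, 0)   [1·67 + 0·22 = 67]
  row B: (22, 0, 1)   [0·67 + 1·22 = 22]
  67 = 3·22 + 1   → row C = row A − 3·row B = (1, 1, −3)   [check: 1·67 − 3·22 = 1]
  22 = 22·1 + 0   → remainder 0, stop. gcd = 1 (last nonzero row C).
The gcd is 1, so 22 is invertible mod 67. The last nonzero row gives 1·67 − 3·22 = 1, so t = −3. So 22^(−1) ≡ −3 ≡ 64 (mod 67). Verify: 22 · 64 = 1408 ≡ 1 (mod 67). ✓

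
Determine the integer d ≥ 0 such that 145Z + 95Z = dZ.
In the PID Z, (a, b) is generated by gcd(a, b). Compute gcd(145, 95) with the extended Euclidean algorithm, tracking rows (r, s, t) with s·145 + t·95 = r:
  row A: (145, 1, 0)   [1·145 + 0·95 = 145]
  row B: (95, 0, 1)   [0·145 + 1·95 = 95]
  145 = 1·95 + 50   → row C = row A − 1·row B = (50, 1, −1)   [check: 1·145 − 1·95 = 50]
  95 = 1·50 + 45   → row D = row B − 1·row C = (45, −1, 2)   [check: −1·145 + 2·95 = 45]
  50 = 1·45 + 5   → row E = row C − 1·row D = (5, 2, −3)   [check: 2·145 − 3·95 = 5]
  45 = 9·5 + 0   → remainder 0, stop. gcd = 5 (last nonzero row E).
So gcd(145, 95) = 5, with Bézout identity 2·145 − 3·95 = 5. Containment (⊇): the Bézout identity exhibits 5 as an element of (145, 95), giving (5) ⊆ (145, 95). Containment (⊆): since 5 | 145 and 5 | 95 (145 = 5·29, 95 = 5·19), every Z-linear combination of 145 and 95 is divisible by 5, so (145, 95) ⊆ (5). Therefore (145, 95) = (5), d = 5.

Final answer: (145, 95) = (5); d = 5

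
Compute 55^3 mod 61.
28

Use repeated squaring. Binary(3) = 11. Walk through the bits of the exponent 3 left-to-right: at each bit after the leading one, square the running value, then multiply by 55 if the bit is 1 (always reducing mod 61):
  bit 1 = 1 (leading): start with 55.
  bit 2 = 1: square 55^2 = 3025 ≡ 36; bit is 1, so multiply 36·55 = 1980 ≡ 28 (mod 61).
Final value: 55^3 ≡ 28 (mod 61).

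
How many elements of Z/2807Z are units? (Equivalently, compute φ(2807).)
Z/2807Z has φ(2807) = 2400 units

An element a ∈ Z/2807Z is a unit iff gcd(a, 2807) = 1, so the number of units is φ(2807). φ is multiplicative, with φ(p^e) = p^e − p^(e−1). Factorise 2807 = 7 · 401. Then
  φ(2807) = (7 − 1) · (401 − 1) = 6 · 400 = 2400.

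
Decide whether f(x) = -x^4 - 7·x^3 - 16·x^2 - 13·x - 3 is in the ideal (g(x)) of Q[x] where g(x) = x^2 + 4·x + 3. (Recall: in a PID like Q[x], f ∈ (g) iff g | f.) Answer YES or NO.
In Q[x] the ideal (g) consists of all multiples of g, so f ∈ (g) iff g | f, i.e. iff the remainder of f on division by g is 0. Divide f by g (g is monic, so eliminate the leading term of the running remainder at each step):
  leading term -x^4: subtract (-x^2)·g(x) = -x^4 - 4·x^3 - 3·x^2, leaving -3·x^3 - 13·x^2 - 13·x - 3
  leading term -3·x^3: subtract (-3·x)·g(x) = -3·x^3 - 12·x^2 - 9·x, leaving -x^2 - 4·x - 3
  leading term -x^2: subtract (-1)·g(x) = -x^2 - 4·x - 3, leaving 0
The remainder is 0, so f(x) = g(x) · h(x) with h(x) = -x^2 - 3·x - 1. Hence g | f, i.e. f ∈ (g).

Final answer: YES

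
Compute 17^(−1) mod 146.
Apply the extended Euclidean algorithm to (146, 17), tracking rows (r, s, t) with s·146 + t·17 = r. Each division r_prev = q·r_cur + r_new produces the new row as (previous row) − q·(current row):
  row A: (146, 1, 0)   [1·146 + 0·17 = 146]
  row B: (17, 0, 1)   [0·146 + 1·17 = 17]
  146 = 8·17 + 10   → row C = row A − 8·row B = (10, 1, −8)   [check: 1·146 − 8·17 = 10]
  17 = 1·10 + 7   → row D = row B − 1·row C = (7, −1, 9)   [check: −1·146 + 9·17 = 7]
  10 = 1·7 + 3   → row E = row C − 1·row D = (3, 2, −17)   [check: 2·146 − 17·17 = 3]
  7 = 2·3 + 1   → row F = row D − 2·row E = (1, −5, 43)   [check: −5·146 + 43·17 = 1]
  3 = 3·1 + 0   → remainder 0, stop. gcd = 1 (last nonzero row F).
The gcd is 1, so 17 is invertible mod 146. The last nonzero row gives −5·146 + 43·17 = 1, so t = 43. So 17^(−1) ≡ 43 (mod 146). Verify: 17 · 43 = 731 ≡ 1 (mod 146). ✓

Final answer: 17^(−1) ≡ 43 (mod 146)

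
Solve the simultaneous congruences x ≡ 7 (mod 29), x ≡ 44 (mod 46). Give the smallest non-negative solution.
x ≡ 964 (mod 1334); the representative in [0, 1334) is 964

The moduli 29, 46 are pairwise coprime, so by the CRT there is a unique solution mod 29·46 = 1334.
Solve by successive substitution. Start with x ≡ 7 (mod 29).
  Combine with x ≡ 44 (mod 46): write x = 7 + 29·t and require 7 + 29·t ≡ 44 (mod 46), i.e. 29·t ≡ 44 − 7 ≡ 37 (mod 46). Since 29^(−1) ≡ 27 (mod 46), t ≡ 27·37 ≡ 33 (mod 46). So x ≡ 7 + 29·33 = 964 (mod 1334).
Unique solution in [0, 1334): x = 964.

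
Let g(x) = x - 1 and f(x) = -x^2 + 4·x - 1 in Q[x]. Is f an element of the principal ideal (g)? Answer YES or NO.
NO

In Q[x] the ideal (g) consists of all multiples of g, so f ∈ (g) iff g | f, i.e. iff the remainder of f on division by g is 0. Divide f by g (g is monic, so eliminate the leading term of the running remainder at each step):
  leading term -x^2: subtract (-x)·g(x) = -x^2 + x, leaving 3·x - 1
  leading term 3·x: subtract (3)·g(x) = 3·x - 3, leaving 2
The remainder r(x) = 2 ≠ 0 (and deg r < deg g), so g ∤ f, i.e. f ∉ (g).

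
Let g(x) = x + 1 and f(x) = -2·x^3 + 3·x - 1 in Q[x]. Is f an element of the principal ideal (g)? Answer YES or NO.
NO

In Q[x] the ideal (g) consists of all multiples of g, so f ∈ (g) iff g | f, i.e. iff the remainder of f on division by g is 0. Divide f by g (g is monic, so eliminate the leading term of the running remainder at each step):
  leading term -2·x^3: subtract (-2·x^2)·g(x) = -2·x^3 - 2·x^2, leaving 2·x^2 + 3·x - 1
  leading term 2·x^2: subtract (2·x)·g(x) = 2·x^2 + 2·x, leaving x - 1
  leading term x: subtract (1)·g(x) = x + 1, leaving -2
The remainder r(x) = -2 ≠ 0 (and deg r < deg g), so g ∤ f, i.e. f ∉ (g).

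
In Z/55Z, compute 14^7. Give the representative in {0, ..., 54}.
Use repeated squaring. Binary(7) = 111. Walk through the bits of the exponent 7 left-to-right: at each bit after the leading one, square the running value, then multiply by 14 if the bit is 1 (always reducing mod 55):
  bit 1 = 1 (leading): start with 14.
  bit 2 = 1: square 14^2 = 196 ≡ 31; bit is 1, so multiply 31·14 = 434 ≡ 49 (mod 55).
  bit 3 = 1: square 49^2 = 2401 ≡ 36; bit is 1, so multiply 36·14 = 504 ≡ 9 (mod 55).
Final value: 14^7 ≡ 9 (mod 55).

Final answer: 9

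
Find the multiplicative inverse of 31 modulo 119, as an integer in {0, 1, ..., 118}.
31^(−1) ≡ 96 (mod 119)

Apply the extended Euclidean algorithm to (119, 31), tracking rows (r, s, t) with s·119 + t·31 = r. Each division r_prev = q·r_cur + r_new produces the new row as (previous row) − q·(current row):
  row A: (119, 1, 0)   [1·119 + 0·31 = 119]
  row B: (31, 0, 1)   [0·119 + 1·31 = 31]
  119 = 3·31 + 26   → row C = row A − 3·row B = (26, 1, −3)   [check: 1·119 − 3·31 = 26]
  31 = 1·26 + 5   → row D = row B − 1·row C = (5, −1, 4)   [check: −1·119 + 4·31 = 5]
  26 = 5·5 + 1   → row E = row C − 5·row D = (1, 6, −23)   [check: 6·119 − 23·31 = 1]
  5 = 5·1 + 0   → remainder 0, stop. gcd = 1 (last nonzero row E).
The gcd is 1, so 31 is invertible mod 119. The last nonzero row gives 6·119 − 23·31 = 1, so t = −23. So 31^(−1) ≡ −23 ≡ 96 (mod 119). Verify: 31 · 96 = 2976 ≡ 1 (mod 119). ✓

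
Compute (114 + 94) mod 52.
0

Reduce the summands first: 114 ≡ 10, 94 ≡ 42 (mod 52), so 114 + 94 ≡ 10 + 42 (mod 52). 10 + 42 = 52; 52 = 1·52 + 0, so (114 + 94) mod 52 = 0.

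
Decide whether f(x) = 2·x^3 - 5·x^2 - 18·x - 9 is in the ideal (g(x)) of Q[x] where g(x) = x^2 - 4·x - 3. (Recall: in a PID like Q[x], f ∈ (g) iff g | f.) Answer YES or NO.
YES

In Q[x] the ideal (g) consists of all multiples of g, so f ∈ (g) iff g | f, i.e. iff the remainder of f on division by g is 0. Divide f by g (g is monic, so eliminate the leading term of the running remainder at each step):
  leading term 2·x^3: subtract (2·x)·g(x) = 2·x^3 - 8·x^2 - 6·x, leaving 3·x^2 - 12·x - 9
  leading term 3·x^2: subtract (3)·g(x) = 3·x^2 - 12·x - 9, leaving 0
The remainder is 0, so f(x) = g(x) · h(x) with h(x) = 2·x + 3. Hence g | f, i.e. f ∈ (g).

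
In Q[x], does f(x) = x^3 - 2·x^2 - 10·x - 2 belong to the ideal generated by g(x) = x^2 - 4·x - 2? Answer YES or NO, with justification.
NO

In Q[x] the ideal (g) consists of all multiples of g, so f ∈ (g) iff g | f, i.e. iff the remainder of f on division by g is 0. Divide f by g (g is monic, so eliminate the leading term of the running remainder at each step):
  leading term x^3: subtract (x)·g(x) = x^3 - 4·x^2 - 2·x, leaving 2·x^2 - 8·x - 2
  leading term 2·x^2: subtract (2)·g(x) = 2·x^2 - 8·x - 4, leaving 2
The remainder r(x) = 2 ≠ 0 (and deg r < deg g), so g ∤ f, i.e. f ∉ (g).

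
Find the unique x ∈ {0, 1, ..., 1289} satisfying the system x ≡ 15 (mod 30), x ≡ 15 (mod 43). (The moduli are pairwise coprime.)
The moduli 30, 43 are pairwise coprime, so by the CRT there is a unique solution mod 30·43 = 1290.
Solve by successive substitution. Start with x ≡ 15 (mod 30).
  Combine with x ≡ 15 (mod 43): write x = 15 + 30·t and require 15 + 30·t ≡ 15 (mod 43), i.e. 30·t ≡ 15 − 15 ≡ 0 (mod 43). Since 30^(−1) ≡ 33 (mod 43), t ≡ 33·0 ≡ 0 (mod 43). So x ≡ 15 + 30·0 = 15 (mod 1290).
Unique solution in [0, 1290): x = 15.

Final answer: x ≡ 15 (mod 1290); the representative in [0, 1290) is 15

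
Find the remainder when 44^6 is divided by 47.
24

Use repeated squaring. Binary(6) = 110. Walk through the bits of the exponent 6 left-to-right: at each bit after the leading one, square the running value, then multiply by 44 if the bit is 1 (always reducing mod 47):
  bit 1 = 1 (leading): start with 44.
  bit 2 = 1: square 44^2 = 1936 ≡ 9; bit is 1, so multiply 9·44 = 396 ≡ 20 (mod 47).
  bit 3 = 0: square 20^2 = 400 ≡ 24 (mod 47).
Final value: 44^6 ≡ 24 (mod 47).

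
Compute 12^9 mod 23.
Use repeated squaring. Binary(9) = 1001. Walk through the bits of the exponent 9 left-to-right: at each bit after the leading one, square the running value, then multiply by 12 if the bit is 1 (always reducing mod 23):
  bit 1 = 1 (leading): start with 12.
  bit 2 = 0: square 12^2 = 144 ≡ 6 (mod 23).
  bit 3 = 0: square 6^2 = 36 ≡ 13 (mod 23).
  bit 4 = 1: square 13^2 = 169 ≡ 8; bit is 1, so multiply 8·12 = 96 ≡ 4 (mod 23).
Final value: 12^9 ≡ 4 (mod 23).

Final answer: 4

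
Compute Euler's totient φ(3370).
φ is multiplicative, with φ(p^e) = p^e − p^(e−1). Factorise 3370 = 2 · 5 · 337. Then
  φ(3370) = (2 − 1) · (5 − 1) · (337 − 1) = 1 · 4 · 336 = 1344.

Final answer: φ(3370) = 1344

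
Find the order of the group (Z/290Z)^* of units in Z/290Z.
(Z/290Z)^* consists of the classes a with gcd(a, 290) = 1, so its order is φ(290). φ is multiplicative, with φ(p^e) = p^e − p^(e−1). Factorise 290 = 2 · 5 · 29. Then
  φ(290) = (2 − 1) · (5 − 1) · (29 − 1) = 1 · 4 · 28 = 112.
Thus |(Z/290Z)^*| = 112.

Final answer: |(Z/290Z)^*| = 112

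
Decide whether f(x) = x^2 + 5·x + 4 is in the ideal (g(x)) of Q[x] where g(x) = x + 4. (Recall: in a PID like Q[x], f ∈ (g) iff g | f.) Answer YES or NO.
YES

In Q[x] the ideal (g) consists of all multiples of g, so f ∈ (g) iff g | f, i.e. iff the remainder of f on division by g is 0. Divide f by g (g is monic, so eliminate the leading term of the running remainder at each step):
  leading term x^2: subtract (x)·g(x) = x^2 + 4·x, leaving x + 4
  leading term x: subtract (1)·g(x) = x + 4, leaving 0
The remainder is 0, so f(x) = g(x) · h(x) with h(x) = x + 1. Hence g | f, i.e. f ∈ (g).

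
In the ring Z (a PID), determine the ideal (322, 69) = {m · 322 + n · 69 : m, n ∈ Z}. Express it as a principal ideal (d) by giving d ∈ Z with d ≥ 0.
(322, 69) = (23); d = 23

In the PID Z, (a, b) is generated by gcd(a, b). Compute gcd(322, 69) with the extended Euclidean algorithm, tracking rows (r, s, t) with s·322 + t·69 = r:
  row A: (322, 1, 0)   [1·322 + 0·69 = 322]
  row B: (69, 0, 1)   [0·322 + 1·69 = 69]
  322 = 4·69 + 46   → row C = row A − 4·row B = (46, 1, −4)   [check: 1·322 − 4·69 = 46]
  69 = 1·46 + 23   → row D = row B − 1·row C = (23, −1, 5)   [check: −1·322 + 5·69 = 23]
  46 = 2·23 + 0   → remainder 0, stop. gcd = 23 (last nonzero row D).
So gcd(322, 69) = 23, with Bézout identity −1·322 + 5·69 = 23. Containment (⊇): the Bézout identity exhibits 23 as an element of (322, 69), giving (23) ⊆ (322, 69). Containment (⊆): since 23 | 322 and 23 | 69 (322 = 23·14, 69 = 23·3), every Z-linear combination of 322 and 69 is divisible by 23, so (322, 69) ⊆ (23). Therefore (322, 69) = (23), d = 23.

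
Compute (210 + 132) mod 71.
Reduce the summands first: 210 ≡ 68, 132 ≡ 61 (mod 71), so 210 + 132 ≡ 68 + 61 (mod 71). 68 + 61 = 129; 129 = 1·71 + 58, so (210 + 132) mod 71 = 58.

Final answer: 58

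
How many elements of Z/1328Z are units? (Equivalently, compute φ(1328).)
Z/1328Z has φ(1328) = 656 units

An element a ∈ Z/1328Z is a unit iff gcd(a, 1328) = 1, so the number of units is φ(1328). φ is multiplicative, with φ(p^e) = p^e − p^(e−1). Factorise 1328 = 2^4 · 83. Then
  φ(1328) = (2^4 − 2^3) · (83 − 1) = 8 · 82 = 656.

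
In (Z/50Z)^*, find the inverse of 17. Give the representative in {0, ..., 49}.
Apply the extended Euclidean algorithm to (50, 17), tracking rows (r, s, t) with s·50 + t·17 = r. Each division r_prev = q·r_cur + r_new produces the new row as (previous row) − q·(current row):
  row A: (50, 1, 0)   [1·50 + 0·17 = 50]
  row B: (17, 0, 1)   [0·50 + 1·17 = 17]
  50 = 2·17 + 16   → row C = row A − 2·row B = (16, 1, −2)   [check: 1·50 − 2·17 = 16]
  17 = 1·16 + 1   → row D = row B − 1·row C = (1, −1, 3)   [check: −1·50 + 3·17 = 1]
  16 = 16·1 + 0   → remainder 0, stop. gcd = 1 (last nonzero row D).
The gcd is 1, so 17 is invertible mod 50. The last nonzero row gives −1·50 + 3·17 = 1, so t = 3. So 17^(−1) ≡ 3 (mod 50). Verify: 17 · 3 = 51 ≡ 1 (mod 50). ✓

Final answer: 17^(−1) ≡ 3 (mod 50)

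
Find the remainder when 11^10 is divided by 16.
Use repeated squaring. Binary(10) = 1010. Walk through the bits of the exponent 10 left-to-right: at each bit after the leading one, square the running value, then multiply by 11 if the bit is 1 (always reducing mod 16):
  bit 1 = 1 (leading): start with 11.
  bit 2 = 0: square 11^2 = 121 ≡ 9 (mod 16).
  bit 3 = 1: square 9^2 = 81 ≡ 1; bit is 1, so multiply 1·11 = 11 (mod 16).
  bit 4 = 0: square 11^2 = 121 ≡ 9 (mod 16).
Final value: 11^10 ≡ 9 (mod 16).

Final answer: 9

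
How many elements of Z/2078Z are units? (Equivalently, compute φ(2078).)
Z/2078Z has φ(2078) = 1038 units

An element a ∈ Z/2078Z is a unit iff gcd(a, 2078) = 1, so the number of units is φ(2078). φ is multiplicative, with φ(p^e) = p^e − p^(e−1). Factorise 2078 = 2 · 1039. Then
  φ(2078) = (2 − 1) · (1039 − 1) = 1 · 1038 = 1038.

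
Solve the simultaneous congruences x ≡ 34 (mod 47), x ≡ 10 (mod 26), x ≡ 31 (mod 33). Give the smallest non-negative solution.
The moduli 47, 26, 33 are pairwise coprime, so by the CRT there is a unique solution mod 47·26·33 = 40326.
Solve by successive substitution. Start with x ≡ 34 (mod 47).
  Combine with x ≡ 10 (mod 26): write x = 34 + 47·t and require 34 + 47·t ≡ 10 (mod 26), i.e. 47·t ≡ 10 − 34 ≡ 2 (mod 26). Since 47^(−1) ≡ 5 (mod 26) (47 ≡ 21 (mod 26)), t ≡ 5·2 ≡ 10 (mod 26). So x ≡ 34 + 47·10 = 504 (mod 1222).
  Combine with x ≡ 31 (mod 33): write x = 504 + 1222·t and require 504 + 1222·t ≡ 31 (mod 33), i.e. 1222·t ≡ 31 − 504 ≡ 22 (mod 33). Since 1222^(−1) ≡ 1 (mod 33) (1222 ≡ 1 (mod 33)), t ≡ 1·22 ≡ 22 (mod 33). So x ≡ 504 + 1222·22 = 27388 (mod 40326).
Unique solution in [0, 40326): x = 27388.

Final answer: x ≡ 27388 (mod 40326); the representative in [0, 40326) is 27388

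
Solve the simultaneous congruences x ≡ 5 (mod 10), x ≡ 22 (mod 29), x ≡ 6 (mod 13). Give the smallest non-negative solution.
x ≡ 2255 (mod 3770); the representative in [0, 3770) is 2255

The moduli 10, 29, 13 are pairwise coprime, so by the CRT there is a unique solution mod 10·29·13 = 3770.
Solve by successive substitution. Start with x ≡ 5 (mod 10).
  Combine with x ≡ 22 (mod 29): write x = 5 + 10·t and require 5 + 10·t ≡ 22 (mod 29), i.e. 10·t ≡ 22 − 5 ≡ 17 (mod 29). Since 10^(−1) ≡ 3 (mod 29), t ≡ 3·17 ≡ 22 (mod 29). So x ≡ 5 + 10·22 = 225 (mod 290).
  Combine with x ≡ 6 (mod 13): write x = 225 + 290·t and require 225 + 290·t ≡ 6 (mod 13), i.e. 290·t ≡ 6 − 225 ≡ 2 (mod 13). Since 290^(−1) ≡ 10 (mod 13) (290 ≡ 4 (mod 13)), t ≡ 10·2 ≡ 7 (mod 13). So x ≡ 225 + 290·7 = 2255 (mod 3770).
Unique solution in [0, 3770): x = 2255.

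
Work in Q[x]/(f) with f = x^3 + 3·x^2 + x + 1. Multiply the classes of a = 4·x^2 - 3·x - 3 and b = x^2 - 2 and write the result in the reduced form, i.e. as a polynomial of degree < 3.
First multiply in Q[x] without reducing: a · b = 4·x^4 - 3·x^3 - 11·x^2 + 6·x + 6. Now divide by f(x) = x^3 + 3·x^2 + x + 1, eliminating the leading term at each step:
  leading term 4·x^4: subtract (4·x)·f(x) = 4·x^4 + 12·x^3 + 4·x^2 + 4·x, leaving -15·x^3 - 15·x^2 + 2·x + 6
  leading term -15·x^3: subtract (-15)·f(x) = -15·x^3 - 45·x^2 - 15·x - 15, leaving 30·x^2 + 17·x + 21
The degree is now < 3, so this is the remainder. Hence a · b ≡ 30·x^2 + 17·x + 21 in Q[x]/(f).

Final answer: a · b ≡ 30·x^2 + 17·x + 21 (mod f(x))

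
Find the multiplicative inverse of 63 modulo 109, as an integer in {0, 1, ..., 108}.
63^(−1) ≡ 45 (mod 109)

Apply the extended Euclidean algorithm to (109, 63), tracking rows (r, s, t) with s·109 + t·63 = r. Each division r_prev = q·r_cur + r_new produces the new row as (previous row) − q·(current row):
  row A: (109, 1, 0)   [1·109 + 0·63 = 109]
  row B: (63, 0, 1)   [0·109 + 1·63 = 63]
  109 = 1·63 + 46   → row C = row A − 1·row B = (46, 1, −1)   [check: 1·109 − 1·63 = 46]
  63 = 1·46 + 17   → row D = row B − 1·row C = (17, −1, 2)   [check: −1·109 + 2·63 = 17]
  46 = 2·17 + 12   → row E = row C − 2·row D = (12, 3, −5)   [check: 3·109 − 5·63 = 12]
  17 = 1·12 + 5   → row F = row D − 1·row E = (5, −4, 7)   [check: −4·109 + 7·63 = 5]
  12 = 2·5 + 2   → row G = row E − 2·row F = (2, 11, −19)   [check: 11·109 − 19·63 = 2]
  5 = 2·2 + 1   → row H = row F − 2·row G = (1, −26, 45)   [check: −26·109 + 45·63 = 1]
  2 = 2·1 + 0   → remainder 0, stop. gcd = 1 (last nonzero row H).
The gcd is 1, so 63 is invertible mod 109. The last nonzero row gives −26·109 + 45·63 = 1, so t = 45. So 63^(−1) ≡ 45 (mod 109). Verify: 63 · 45 = 2835 ≡ 1 (mod 109). ✓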